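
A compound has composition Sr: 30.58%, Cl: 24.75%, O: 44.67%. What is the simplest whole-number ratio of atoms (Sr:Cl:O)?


Assume 100 g of compound, divide each mass% by atomic mass to get moles, then normalize by the smallest to get a raw atom ratio.
Moles per 100 g: Sr: 30.58/87.62 = 0.349, Cl: 24.75/35.453 = 0.6981, O: 44.67/15.999 = 2.792
Raw ratio (divide by min = 0.349): Sr: 1.0, Cl: 2.0, O: 8.0
Multiply by 1 to clear fractions: Sr: 1.0 ~= 1, Cl: 2.0 ~= 2, O: 8.0 ~= 8
Reduce by GCD to get the simplest whole-number ratio:

1:2:8


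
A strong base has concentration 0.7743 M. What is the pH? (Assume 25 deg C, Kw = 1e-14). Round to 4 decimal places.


A strong base dissociates completely, so [OH-] equals the given concentration.
pOH = -log10([OH-]) = -log10(0.7743) = 0.111091
pH = 14 - pOH = 14 - 0.111091
pH = 13.888909, rounded to 4 dp:

13.8889


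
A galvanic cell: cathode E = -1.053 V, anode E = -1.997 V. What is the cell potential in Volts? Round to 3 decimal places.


Standard cell potential: E_cell = E_cathode - E_anode.
E_cell = -1.053 - (-1.997)
E_cell = 0.944 V, rounded to 3 dp:

0.944 V


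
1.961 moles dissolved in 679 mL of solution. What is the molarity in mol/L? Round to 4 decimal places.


Convert volume to liters: V_L = V_mL / 1000.
V_L = 679 / 1000 = 0.679 L
M = n / V_L = 1.961 / 0.679
M = 2.88807069 mol/L, rounded to 4 dp:

2.8881 mol/L


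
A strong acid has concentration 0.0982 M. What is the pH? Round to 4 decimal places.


A strong acid dissociates completely, so [H+] equals the given concentration.
pH = -log10([H+]) = -log10(0.0982)
pH = 1.00788851, rounded to 4 dp:

1.0079


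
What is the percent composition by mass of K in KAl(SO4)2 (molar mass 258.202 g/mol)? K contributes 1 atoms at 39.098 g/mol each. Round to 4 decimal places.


pct = 100 * (n_elem * M_elem) / M_total
mass_contribution = 1 * 39.098 = 39.098 g/mol
pct = 100 * 39.098 / 258.202
pct = 15.14240788 %, rounded to 4 dp:

15.1424 %


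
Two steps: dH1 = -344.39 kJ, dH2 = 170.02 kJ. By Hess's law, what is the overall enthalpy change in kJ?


Hess's law: enthalpy is a state function, so add the step enthalpies.
dH_total = dH1 + dH2 = -344.39 + (170.02)
dH_total = -174.37 kJ:

-174.37 kJ


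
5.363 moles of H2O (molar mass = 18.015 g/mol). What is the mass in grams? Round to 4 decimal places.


mass = n * M
mass = 5.363 * 18.015
mass = 96.614445 g, rounded to 4 dp:

96.6144 g


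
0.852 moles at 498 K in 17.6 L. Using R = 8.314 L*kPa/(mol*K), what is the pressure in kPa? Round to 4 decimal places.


PV = nRT, solve for P = nRT / V.
nRT = 0.852 * 8.314 * 498 = 3527.5969
P = 3527.5969 / 17.6
P = 200.43164205 kPa, rounded to 4 dp:

200.4316 kPa


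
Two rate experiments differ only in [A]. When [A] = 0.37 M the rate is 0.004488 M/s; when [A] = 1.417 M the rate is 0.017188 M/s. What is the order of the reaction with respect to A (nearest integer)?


Rate is proportional to [A]^n, so rate2/rate1 = ([A]2/[A]1)^n. Take logs to solve for n.
rate2/rate1 = 0.017188 / 0.004488 = 3.8298
[A]2/[A]1 = 1.417 / 0.37 = 3.8297
n = ln(3.8298) / ln(3.8297) = 1.0
Nearest integer order:

1


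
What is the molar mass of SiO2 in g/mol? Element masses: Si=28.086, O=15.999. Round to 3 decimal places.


M = sum(count * atomic_mass) over atoms.
M = 1*28.086 + 2*15.999
M = 28.086 + 31.998
M = 60.084 g/mol, rounded to 3 dp:

60.084 g/mol


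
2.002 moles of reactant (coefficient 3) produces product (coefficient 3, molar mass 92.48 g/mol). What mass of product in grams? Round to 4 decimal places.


Use the coefficient ratio to convert reactant moles to product moles, then multiply by the product's molar mass.
moles_P = moles_R * (coeff_P / coeff_R) = 2.002 * (3/3) = 2.002
mass_P = moles_P * M_P = 2.002 * 92.48
mass_P = 185.14496 g, rounded to 4 dp:

185.1450 g


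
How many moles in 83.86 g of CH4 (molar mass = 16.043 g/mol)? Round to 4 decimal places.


n = mass / M
n = 83.86 / 16.043
n = 5.22720189 mol, rounded to 4 dp:

5.2272 mol


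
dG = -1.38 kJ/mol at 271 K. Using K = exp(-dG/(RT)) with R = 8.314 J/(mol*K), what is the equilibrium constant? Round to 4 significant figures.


dG is in kJ/mol; multiply by 1000 to match R in J/(mol*K).
RT = 8.314 * 271 = 2253.094 J/mol
exponent = -dG*1000 / (RT) = -(-1.38*1000) / 2253.094 = 0.61249109
K = exp(0.61249109)
K = 1.8450218, rounded to 4 significant figures:

1.845


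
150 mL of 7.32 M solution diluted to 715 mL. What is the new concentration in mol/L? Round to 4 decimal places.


Dilution: M1*V1 = M2*V2, solve for M2.
M2 = M1*V1 / V2
M2 = 7.32 * 150 / 715
M2 = 1098.0 / 715
M2 = 1.53566434 mol/L, rounded to 4 dp:

1.5357 mol/L


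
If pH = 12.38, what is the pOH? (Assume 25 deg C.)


At 25 deg C, pH + pOH = 14.
pOH = 14 - pH = 14 - 12.38
pOH = 1.62:

1.62


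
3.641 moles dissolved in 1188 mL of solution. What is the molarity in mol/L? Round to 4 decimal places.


Convert volume to liters: V_L = V_mL / 1000.
V_L = 1188 / 1000 = 1.188 L
M = n / V_L = 3.641 / 1.188
M = 3.06481481 mol/L, rounded to 4 dp:

3.0648 mol/L


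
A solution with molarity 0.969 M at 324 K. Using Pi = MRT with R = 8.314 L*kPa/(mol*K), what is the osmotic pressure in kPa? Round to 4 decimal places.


Osmotic pressure (van't Hoff): Pi = M*R*T.
RT = 8.314 * 324 = 2693.736
Pi = 0.969 * 2693.736
Pi = 2610.230184 kPa, rounded to 4 dp:

2610.2302 kPa


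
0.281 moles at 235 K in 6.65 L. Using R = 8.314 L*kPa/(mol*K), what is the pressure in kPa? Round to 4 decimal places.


PV = nRT, solve for P = nRT / V.
nRT = 0.281 * 8.314 * 235 = 549.015
P = 549.015 / 6.65
P = 82.55864662 kPa, rounded to 4 dp:

82.5586 kPa


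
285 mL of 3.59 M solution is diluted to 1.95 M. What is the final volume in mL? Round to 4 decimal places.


Dilution: M1*V1 = M2*V2, solve for V2.
V2 = M1*V1 / M2
V2 = 3.59 * 285 / 1.95
V2 = 1023.15 / 1.95
V2 = 524.69230769 mL, rounded to 4 dp:

524.6923 mL


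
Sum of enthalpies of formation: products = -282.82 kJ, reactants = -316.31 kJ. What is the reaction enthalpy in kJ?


dH_rxn = sum(dH_f products) - sum(dH_f reactants)
dH_rxn = -282.82 - (-316.31)
dH_rxn = 33.49 kJ:

33.49 kJ


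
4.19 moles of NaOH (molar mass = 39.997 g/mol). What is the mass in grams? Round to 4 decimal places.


mass = n * M
mass = 4.19 * 39.997
mass = 167.58743 g, rounded to 4 dp:

167.5874 g


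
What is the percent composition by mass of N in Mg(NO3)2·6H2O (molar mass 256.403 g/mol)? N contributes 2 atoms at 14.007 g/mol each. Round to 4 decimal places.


pct = 100 * (n_elem * M_elem) / M_total
mass_contribution = 2 * 14.007 = 28.014 g/mol
pct = 100 * 28.014 / 256.403
pct = 10.9257692 %, rounded to 4 dp:

10.9258 %


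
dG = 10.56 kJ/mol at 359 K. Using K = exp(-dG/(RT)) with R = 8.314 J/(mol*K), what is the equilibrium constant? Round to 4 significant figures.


dG is in kJ/mol; multiply by 1000 to match R in J/(mol*K).
RT = 8.314 * 359 = 2984.726 J/mol
exponent = -dG*1000 / (RT) = -(10.56*1000) / 2984.726 = -3.5380132
K = exp(-3.5380132)
K = 0.029071028, rounded to 4 significant figures:

0.02907


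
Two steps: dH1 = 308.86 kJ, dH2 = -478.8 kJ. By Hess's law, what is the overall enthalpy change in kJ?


Hess's law: enthalpy is a state function, so add the step enthalpies.
dH_total = dH1 + dH2 = 308.86 + (-478.8)
dH_total = -169.94 kJ:

-169.94 kJ


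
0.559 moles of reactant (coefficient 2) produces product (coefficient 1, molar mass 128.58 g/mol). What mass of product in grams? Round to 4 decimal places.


Use the coefficient ratio to convert reactant moles to product moles, then multiply by the product's molar mass.
moles_P = moles_R * (coeff_P / coeff_R) = 0.559 * (1/2) = 0.2795
mass_P = moles_P * M_P = 0.2795 * 128.58
mass_P = 35.93811 g, rounded to 4 dp:

35.9381 g


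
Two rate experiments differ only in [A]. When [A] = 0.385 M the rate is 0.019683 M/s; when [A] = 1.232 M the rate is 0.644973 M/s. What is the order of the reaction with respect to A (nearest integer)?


Rate is proportional to [A]^n, so rate2/rate1 = ([A]2/[A]1)^n. Take logs to solve for n.
rate2/rate1 = 0.644973 / 0.019683 = 32.768
[A]2/[A]1 = 1.232 / 0.385 = 3.2
n = ln(32.768) / ln(3.2) = 3.0
Nearest integer order:

3


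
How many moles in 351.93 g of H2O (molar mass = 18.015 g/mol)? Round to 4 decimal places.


n = mass / M
n = 351.93 / 18.015
n = 19.53538718 mol, rounded to 4 dp:

19.5354 mol


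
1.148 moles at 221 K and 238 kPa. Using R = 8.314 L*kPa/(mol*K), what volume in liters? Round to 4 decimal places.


PV = nRT, solve for V = nRT / P.
nRT = 1.148 * 8.314 * 221 = 2109.3283
V = 2109.3283 / 238
V = 8.86272395 L, rounded to 4 dp:

8.8627 L


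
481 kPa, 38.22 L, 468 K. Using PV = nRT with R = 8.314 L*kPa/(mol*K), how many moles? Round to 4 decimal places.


PV = nRT, solve for n = PV / (RT).
PV = 481 * 38.22 = 18383.82
RT = 8.314 * 468 = 3890.952
n = 18383.82 / 3890.952
n = 4.72476145 mol, rounded to 4 dp:

4.7248 mol


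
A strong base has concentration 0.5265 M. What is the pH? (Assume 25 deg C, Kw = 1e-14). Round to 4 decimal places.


A strong base dissociates completely, so [OH-] equals the given concentration.
pOH = -log10([OH-]) = -log10(0.5265) = 0.278602
pH = 14 - pOH = 14 - 0.278602
pH = 13.721398, rounded to 4 dp:

13.7214


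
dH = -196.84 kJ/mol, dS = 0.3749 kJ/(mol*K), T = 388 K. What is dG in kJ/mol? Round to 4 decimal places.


Gibbs: dG = dH - T*dS (consistent units, dS already in kJ/(mol*K)).
T*dS = 388 * 0.3749 = 145.4612
dG = -196.84 - (145.4612)
dG = -342.3012 kJ/mol, rounded to 4 dp:

-342.3012 kJ/mol


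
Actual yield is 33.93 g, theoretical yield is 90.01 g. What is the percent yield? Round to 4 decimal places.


% yield = 100 * actual / theoretical
% yield = 100 * 33.93 / 90.01
% yield = 37.69581158 %, rounded to 4 dp:

37.6958 %


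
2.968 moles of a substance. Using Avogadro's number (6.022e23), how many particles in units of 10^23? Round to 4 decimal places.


N = n * NA, then divide by 1e23 for the requested units.
N / 1e23 = n * 6.022
N / 1e23 = 2.968 * 6.022
N / 1e23 = 17.873296, rounded to 4 dp:

17.8733


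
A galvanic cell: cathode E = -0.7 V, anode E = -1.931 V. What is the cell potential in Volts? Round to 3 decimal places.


Standard cell potential: E_cell = E_cathode - E_anode.
E_cell = -0.7 - (-1.931)
E_cell = 1.231 V, rounded to 3 dp:

1.231 V


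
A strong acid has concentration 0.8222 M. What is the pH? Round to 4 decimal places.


A strong acid dissociates completely, so [H+] equals the given concentration.
pH = -log10([H+]) = -log10(0.8222)
pH = 0.08502253, rounded to 4 dp:

0.0850


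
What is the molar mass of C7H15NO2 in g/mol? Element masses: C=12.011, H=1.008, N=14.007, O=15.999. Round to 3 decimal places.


M = sum(count * atomic_mass) over atoms.
M = 7*12.011 + 15*1.008 + 1*14.007 + 2*15.999
M = 84.077 + 15.12 + 14.007 + 31.998
M = 145.202 g/mol, rounded to 3 dp:

145.202 g/mol


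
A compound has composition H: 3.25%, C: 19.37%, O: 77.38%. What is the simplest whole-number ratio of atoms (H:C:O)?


Assume 100 g of compound, divide each mass% by atomic mass to get moles, then normalize by the smallest to get a raw atom ratio.
Moles per 100 g: H: 3.25/1.008 = 3.2242, C: 19.37/12.011 = 1.6127, O: 77.38/15.999 = 4.8366
Raw ratio (divide by min = 1.6127): H: 1.999, C: 1.0, O: 2.999
Multiply by 1 to clear fractions: H: 1.999 ~= 2, C: 1.0 ~= 1, O: 2.999 ~= 3
Reduce by GCD to get the simplest whole-number ratio:

2:1:3


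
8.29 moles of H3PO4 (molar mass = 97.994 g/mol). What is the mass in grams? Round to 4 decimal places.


mass = n * M
mass = 8.29 * 97.994
mass = 812.37026 g, rounded to 4 dp:

812.3703 g


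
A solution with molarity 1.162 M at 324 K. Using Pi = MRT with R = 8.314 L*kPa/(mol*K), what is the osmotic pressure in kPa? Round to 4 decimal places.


Osmotic pressure (van't Hoff): Pi = M*R*T.
RT = 8.314 * 324 = 2693.736
Pi = 1.162 * 2693.736
Pi = 3130.121232 kPa, rounded to 4 dp:

3130.1212 kPa


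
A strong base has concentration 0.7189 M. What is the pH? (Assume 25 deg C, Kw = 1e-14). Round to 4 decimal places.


A strong base dissociates completely, so [OH-] equals the given concentration.
pOH = -log10([OH-]) = -log10(0.7189) = 0.143332
pH = 14 - pOH = 14 - 0.143332
pH = 13.856668, rounded to 4 dp:

13.8567


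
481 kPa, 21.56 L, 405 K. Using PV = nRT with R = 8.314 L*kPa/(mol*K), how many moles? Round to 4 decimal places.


PV = nRT, solve for n = PV / (RT).
PV = 481 * 21.56 = 10370.36
RT = 8.314 * 405 = 3367.17
n = 10370.36 / 3367.17
n = 3.0798445 mol, rounded to 4 dp:

3.0798 mol


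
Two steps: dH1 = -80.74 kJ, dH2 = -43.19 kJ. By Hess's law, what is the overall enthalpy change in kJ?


Hess's law: enthalpy is a state function, so add the step enthalpies.
dH_total = dH1 + dH2 = -80.74 + (-43.19)
dH_total = -123.93 kJ:

-123.93 kJ


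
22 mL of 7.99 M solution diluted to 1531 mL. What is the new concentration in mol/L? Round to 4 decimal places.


Dilution: M1*V1 = M2*V2, solve for M2.
M2 = M1*V1 / V2
M2 = 7.99 * 22 / 1531
M2 = 175.78 / 1531
M2 = 0.11481385 mol/L, rounded to 4 dp:

0.1148 mol/L


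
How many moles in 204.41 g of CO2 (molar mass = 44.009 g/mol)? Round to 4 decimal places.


n = mass / M
n = 204.41 / 44.009
n = 4.64473176 mol, rounded to 4 dp:

4.6447 mol


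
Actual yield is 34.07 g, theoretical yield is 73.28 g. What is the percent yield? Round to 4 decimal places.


% yield = 100 * actual / theoretical
% yield = 100 * 34.07 / 73.28
% yield = 46.49290393 %, rounded to 4 dp:

46.4929 %


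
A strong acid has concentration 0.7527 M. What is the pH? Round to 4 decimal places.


A strong acid dissociates completely, so [H+] equals the given concentration.
pH = -log10([H+]) = -log10(0.7527)
pH = 0.12337808, rounded to 4 dp:

0.1234


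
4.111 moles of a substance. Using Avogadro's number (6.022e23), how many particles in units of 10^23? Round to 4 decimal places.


N = n * NA, then divide by 1e23 for the requested units.
N / 1e23 = n * 6.022
N / 1e23 = 4.111 * 6.022
N / 1e23 = 24.756442, rounded to 4 dp:

24.7564


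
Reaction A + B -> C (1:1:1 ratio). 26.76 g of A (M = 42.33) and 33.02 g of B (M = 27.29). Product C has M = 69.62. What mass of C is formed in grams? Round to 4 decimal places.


Find moles of each reactant; the smaller value is the limiting reagent in a 1:1:1 reaction, so moles_C equals moles of the limiter.
n_A = mass_A / M_A = 26.76 / 42.33 = 0.632176 mol
n_B = mass_B / M_B = 33.02 / 27.29 = 1.209967 mol
Limiting reagent: A (smaller), n_limiting = 0.632176 mol
mass_C = n_limiting * M_C = 0.632176 * 69.62
mass_C = 44.01209312 g, rounded to 4 dp:

44.0121 g


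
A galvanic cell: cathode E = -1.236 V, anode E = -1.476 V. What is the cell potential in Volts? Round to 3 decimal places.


Standard cell potential: E_cell = E_cathode - E_anode.
E_cell = -1.236 - (-1.476)
E_cell = 0.24 V, rounded to 3 dp:

0.240 V


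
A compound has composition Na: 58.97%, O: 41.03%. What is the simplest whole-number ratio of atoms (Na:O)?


Assume 100 g of compound, divide each mass% by atomic mass to get moles, then normalize by the smallest to get a raw atom ratio.
Moles per 100 g: Na: 58.97/22.99 = 2.565, O: 41.03/15.999 = 2.5645
Raw ratio (divide by min = 2.5645): Na: 1.0, O: 1.0
Multiply by 1 to clear fractions: Na: 1.0 ~= 1, O: 1.0 ~= 1
Reduce by GCD to get the simplest whole-number ratio:

1:1


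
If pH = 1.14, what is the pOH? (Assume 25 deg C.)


At 25 deg C, pH + pOH = 14.
pOH = 14 - pH = 14 - 1.14
pOH = 12.86:

12.86


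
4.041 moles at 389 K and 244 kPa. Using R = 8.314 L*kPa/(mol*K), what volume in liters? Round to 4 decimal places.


PV = nRT, solve for V = nRT / P.
nRT = 4.041 * 8.314 * 389 = 13069.184
V = 13069.184 / 244
V = 53.56222951 L, rounded to 4 dp:

53.5622 L


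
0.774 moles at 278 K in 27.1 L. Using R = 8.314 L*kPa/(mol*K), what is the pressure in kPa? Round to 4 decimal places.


PV = nRT, solve for P = nRT / V.
nRT = 0.774 * 8.314 * 278 = 1788.94
P = 1788.94 / 27.1
P = 66.01254613 kPa, rounded to 4 dp:

66.0125 kPa


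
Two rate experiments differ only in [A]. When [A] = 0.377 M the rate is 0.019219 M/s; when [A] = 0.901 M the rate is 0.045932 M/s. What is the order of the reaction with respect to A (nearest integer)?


Rate is proportional to [A]^n, so rate2/rate1 = ([A]2/[A]1)^n. Take logs to solve for n.
rate2/rate1 = 0.045932 / 0.019219 = 2.3899
[A]2/[A]1 = 0.901 / 0.377 = 2.3899
n = ln(2.3899) / ln(2.3899) = 1.0
Nearest integer order:

1


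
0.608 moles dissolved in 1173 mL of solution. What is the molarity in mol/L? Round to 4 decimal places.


Convert volume to liters: V_L = V_mL / 1000.
V_L = 1173 / 1000 = 1.173 L
M = n / V_L = 0.608 / 1.173
M = 0.51832907 mol/L, rounded to 4 dp:

0.5183 mol/L


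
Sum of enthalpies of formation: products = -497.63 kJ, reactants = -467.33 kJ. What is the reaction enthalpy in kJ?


dH_rxn = sum(dH_f products) - sum(dH_f reactants)
dH_rxn = -497.63 - (-467.33)
dH_rxn = -30.3 kJ:

-30.30 kJ


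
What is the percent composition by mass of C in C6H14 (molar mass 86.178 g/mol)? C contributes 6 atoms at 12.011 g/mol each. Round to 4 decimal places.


pct = 100 * (n_elem * M_elem) / M_total
mass_contribution = 6 * 12.011 = 72.066 g/mol
pct = 100 * 72.066 / 86.178
pct = 83.62459096 %, rounded to 4 dp:

83.6246 %


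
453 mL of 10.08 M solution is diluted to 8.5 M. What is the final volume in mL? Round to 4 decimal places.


Dilution: M1*V1 = M2*V2, solve for V2.
V2 = M1*V1 / M2
V2 = 10.08 * 453 / 8.5
V2 = 4566.24 / 8.5
V2 = 537.20470588 mL, rounded to 4 dp:

537.2047 mL


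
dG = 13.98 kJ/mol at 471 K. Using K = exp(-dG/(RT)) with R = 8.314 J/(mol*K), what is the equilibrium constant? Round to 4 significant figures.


dG is in kJ/mol; multiply by 1000 to match R in J/(mol*K).
RT = 8.314 * 471 = 3915.894 J/mol
exponent = -dG*1000 / (RT) = -(13.98*1000) / 3915.894 = -3.57006599
K = exp(-3.57006599)
K = 0.028153996, rounded to 4 significant figures:

0.02815


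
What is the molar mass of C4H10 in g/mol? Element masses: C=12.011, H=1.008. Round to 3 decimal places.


M = sum(count * atomic_mass) over atoms.
M = 4*12.011 + 10*1.008
M = 48.044 + 10.08
M = 58.124 g/mol, rounded to 3 dp:

58.124 g/mol


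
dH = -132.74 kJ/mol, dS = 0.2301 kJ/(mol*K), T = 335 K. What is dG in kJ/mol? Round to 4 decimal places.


Gibbs: dG = dH - T*dS (consistent units, dS already in kJ/(mol*K)).
T*dS = 335 * 0.2301 = 77.0835
dG = -132.74 - (77.0835)
dG = -209.8235 kJ/mol, rounded to 4 dp:

-209.8235 kJ/mol


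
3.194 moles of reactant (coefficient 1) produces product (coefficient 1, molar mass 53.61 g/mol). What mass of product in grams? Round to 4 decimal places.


Use the coefficient ratio to convert reactant moles to product moles, then multiply by the product's molar mass.
moles_P = moles_R * (coeff_P / coeff_R) = 3.194 * (1/1) = 3.194
mass_P = moles_P * M_P = 3.194 * 53.61
mass_P = 171.23034 g, rounded to 4 dp:

171.2303 g


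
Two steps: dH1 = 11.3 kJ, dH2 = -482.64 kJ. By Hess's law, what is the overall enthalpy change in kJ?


Hess's law: enthalpy is a state function, so add the step enthalpies.
dH_total = dH1 + dH2 = 11.3 + (-482.64)
dH_total = -471.34 kJ:

-471.34 kJ


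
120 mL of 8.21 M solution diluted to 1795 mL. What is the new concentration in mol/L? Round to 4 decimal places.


Dilution: M1*V1 = M2*V2, solve for M2.
M2 = M1*V1 / V2
M2 = 8.21 * 120 / 1795
M2 = 985.2 / 1795
M2 = 0.54885794 mol/L, rounded to 4 dp:

0.5489 mol/L


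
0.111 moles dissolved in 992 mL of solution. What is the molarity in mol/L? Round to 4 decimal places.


Convert volume to liters: V_L = V_mL / 1000.
V_L = 992 / 1000 = 0.992 L
M = n / V_L = 0.111 / 0.992
M = 0.11189516 mol/L, rounded to 4 dp:

0.1119 mol/L


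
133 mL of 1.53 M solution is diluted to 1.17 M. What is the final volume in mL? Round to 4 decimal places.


Dilution: M1*V1 = M2*V2, solve for V2.
V2 = M1*V1 / M2
V2 = 1.53 * 133 / 1.17
V2 = 203.49 / 1.17
V2 = 173.92307692 mL, rounded to 4 dp:

173.9231 mL


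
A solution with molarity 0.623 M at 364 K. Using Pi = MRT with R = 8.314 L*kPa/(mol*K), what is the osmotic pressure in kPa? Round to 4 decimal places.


Osmotic pressure (van't Hoff): Pi = M*R*T.
RT = 8.314 * 364 = 3026.296
Pi = 0.623 * 3026.296
Pi = 1885.382408 kPa, rounded to 4 dp:

1885.3824 kPa


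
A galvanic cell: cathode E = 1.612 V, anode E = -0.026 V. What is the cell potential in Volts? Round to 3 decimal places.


Standard cell potential: E_cell = E_cathode - E_anode.
E_cell = 1.612 - (-0.026)
E_cell = 1.638 V, rounded to 3 dp:

1.638 V


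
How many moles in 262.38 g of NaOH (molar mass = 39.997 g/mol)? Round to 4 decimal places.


n = mass / M
n = 262.38 / 39.997
n = 6.559992 mol, rounded to 4 dp:

6.5600 mol


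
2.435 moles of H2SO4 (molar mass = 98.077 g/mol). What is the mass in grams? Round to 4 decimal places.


mass = n * M
mass = 2.435 * 98.077
mass = 238.817495 g, rounded to 4 dp:

238.8175 g


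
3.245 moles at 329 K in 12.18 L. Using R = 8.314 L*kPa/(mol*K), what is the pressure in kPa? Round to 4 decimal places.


PV = nRT, solve for P = nRT / V.
nRT = 3.245 * 8.314 * 329 = 8876.068
P = 8876.068 / 12.18
P = 728.74121511 kPa, rounded to 4 dp:

728.7412 kPa


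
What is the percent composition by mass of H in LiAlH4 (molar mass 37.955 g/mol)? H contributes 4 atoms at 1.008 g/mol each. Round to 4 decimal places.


pct = 100 * (n_elem * M_elem) / M_total
mass_contribution = 4 * 1.008 = 4.032 g/mol
pct = 100 * 4.032 / 37.955
pct = 10.62310631 %, rounded to 4 dp:

10.6231 %


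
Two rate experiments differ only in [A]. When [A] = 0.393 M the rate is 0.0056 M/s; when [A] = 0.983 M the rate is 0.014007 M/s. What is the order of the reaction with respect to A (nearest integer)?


Rate is proportional to [A]^n, so rate2/rate1 = ([A]2/[A]1)^n. Take logs to solve for n.
rate2/rate1 = 0.014007 / 0.0056 = 2.5013
[A]2/[A]1 = 0.983 / 0.393 = 2.5013
n = ln(2.5013) / ln(2.5013) = 1.0
Nearest integer order:

1


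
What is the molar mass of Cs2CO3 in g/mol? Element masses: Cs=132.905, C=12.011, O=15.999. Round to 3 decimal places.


M = sum(count * atomic_mass) over atoms.
M = 2*132.905 + 1*12.011 + 3*15.999
M = 265.81 + 12.011 + 47.997
M = 325.818 g/mol, rounded to 3 dp:

325.818 g/mol


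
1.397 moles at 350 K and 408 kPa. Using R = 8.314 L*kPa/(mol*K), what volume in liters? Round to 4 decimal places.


PV = nRT, solve for V = nRT / P.
nRT = 1.397 * 8.314 * 350 = 4065.1303
V = 4065.1303 / 408
V = 9.96355466 L, rounded to 4 dp:

9.9636 L


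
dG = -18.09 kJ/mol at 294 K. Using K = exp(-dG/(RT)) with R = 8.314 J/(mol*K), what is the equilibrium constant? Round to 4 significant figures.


dG is in kJ/mol; multiply by 1000 to match R in J/(mol*K).
RT = 8.314 * 294 = 2444.316 J/mol
exponent = -dG*1000 / (RT) = -(-18.09*1000) / 2444.316 = 7.40084343
K = exp(7.40084343)
K = 1637.3649, rounded to 4 significant figures:

1637


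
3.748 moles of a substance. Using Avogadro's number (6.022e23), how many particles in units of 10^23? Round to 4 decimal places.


N = n * NA, then divide by 1e23 for the requested units.
N / 1e23 = n * 6.022
N / 1e23 = 3.748 * 6.022
N / 1e23 = 22.570456, rounded to 4 dp:

22.5705


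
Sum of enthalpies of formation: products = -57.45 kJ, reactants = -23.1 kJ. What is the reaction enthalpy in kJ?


dH_rxn = sum(dH_f products) - sum(dH_f reactants)
dH_rxn = -57.45 - (-23.1)
dH_rxn = -34.35 kJ:

-34.35 kJ


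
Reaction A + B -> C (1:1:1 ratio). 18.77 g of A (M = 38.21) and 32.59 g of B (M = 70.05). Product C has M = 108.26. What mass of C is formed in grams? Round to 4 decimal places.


Find moles of each reactant; the smaller value is the limiting reagent in a 1:1:1 reaction, so moles_C equals moles of the limiter.
n_A = mass_A / M_A = 18.77 / 38.21 = 0.491233 mol
n_B = mass_B / M_B = 32.59 / 70.05 = 0.465239 mol
Limiting reagent: B (smaller), n_limiting = 0.465239 mol
mass_C = n_limiting * M_C = 0.465239 * 108.26
mass_C = 50.36677414 g, rounded to 4 dp:

50.3668 g


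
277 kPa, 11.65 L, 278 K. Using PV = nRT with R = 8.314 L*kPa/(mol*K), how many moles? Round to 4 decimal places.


PV = nRT, solve for n = PV / (RT).
PV = 277 * 11.65 = 3227.05
RT = 8.314 * 278 = 2311.292
n = 3227.05 / 2311.292
n = 1.39621043 mol, rounded to 4 dp:

1.3962 mol


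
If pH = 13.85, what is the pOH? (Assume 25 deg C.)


At 25 deg C, pH + pOH = 14.
pOH = 14 - pH = 14 - 13.85
pOH = 0.15:

0.15


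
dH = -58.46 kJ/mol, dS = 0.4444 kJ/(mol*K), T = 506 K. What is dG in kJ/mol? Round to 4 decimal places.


Gibbs: dG = dH - T*dS (consistent units, dS already in kJ/(mol*K)).
T*dS = 506 * 0.4444 = 224.8664
dG = -58.46 - (224.8664)
dG = -283.3264 kJ/mol, rounded to 4 dp:

-283.3264 kJ/mol


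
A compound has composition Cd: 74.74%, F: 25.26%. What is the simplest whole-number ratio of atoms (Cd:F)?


Assume 100 g of compound, divide each mass% by atomic mass to get moles, then normalize by the smallest to get a raw atom ratio.
Moles per 100 g: Cd: 74.74/112.414 = 0.6649, F: 25.26/18.998 = 1.3296
Raw ratio (divide by min = 0.6649): Cd: 1.0, F: 2.0
Multiply by 1 to clear fractions: Cd: 1.0 ~= 1, F: 2.0 ~= 2
Reduce by GCD to get the simplest whole-number ratio:

1:2


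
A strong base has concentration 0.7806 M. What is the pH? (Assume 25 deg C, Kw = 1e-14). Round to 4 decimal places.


A strong base dissociates completely, so [OH-] equals the given concentration.
pOH = -log10([OH-]) = -log10(0.7806) = 0.107571
pH = 14 - pOH = 14 - 0.107571
pH = 13.892429, rounded to 4 dp:

13.8924


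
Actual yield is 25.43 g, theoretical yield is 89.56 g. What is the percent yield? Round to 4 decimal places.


% yield = 100 * actual / theoretical
% yield = 100 * 25.43 / 89.56
% yield = 28.39437249 %, rounded to 4 dp:

28.3944 %


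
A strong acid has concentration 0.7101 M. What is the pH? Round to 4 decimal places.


A strong acid dissociates completely, so [H+] equals the given concentration.
pH = -log10([H+]) = -log10(0.7101)
pH = 0.14868049, rounded to 4 dp:

0.1487


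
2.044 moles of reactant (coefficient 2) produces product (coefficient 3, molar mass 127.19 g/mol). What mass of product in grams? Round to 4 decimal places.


Use the coefficient ratio to convert reactant moles to product moles, then multiply by the product's molar mass.
moles_P = moles_R * (coeff_P / coeff_R) = 2.044 * (3/2) = 3.066
mass_P = moles_P * M_P = 3.066 * 127.19
mass_P = 389.96454 g, rounded to 4 dp:

389.9645 g


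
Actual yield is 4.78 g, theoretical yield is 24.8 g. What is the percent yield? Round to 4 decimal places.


% yield = 100 * actual / theoretical
% yield = 100 * 4.78 / 24.8
% yield = 19.27419355 %, rounded to 4 dp:

19.2742 %


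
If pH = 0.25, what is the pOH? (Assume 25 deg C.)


At 25 deg C, pH + pOH = 14.
pOH = 14 - pH = 14 - 0.25
pOH = 13.75:

13.75


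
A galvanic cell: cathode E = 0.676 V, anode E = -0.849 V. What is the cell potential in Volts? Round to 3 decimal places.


Standard cell potential: E_cell = E_cathode - E_anode.
E_cell = 0.676 - (-0.849)
E_cell = 1.525 V, rounded to 3 dp:

1.525 V


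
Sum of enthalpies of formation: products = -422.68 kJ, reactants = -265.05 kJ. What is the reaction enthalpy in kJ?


dH_rxn = sum(dH_f products) - sum(dH_f reactants)
dH_rxn = -422.68 - (-265.05)
dH_rxn = -157.63 kJ:

-157.63 kJ


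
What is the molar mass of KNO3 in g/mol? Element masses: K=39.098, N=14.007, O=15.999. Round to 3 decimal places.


M = sum(count * atomic_mass) over atoms.
M = 1*39.098 + 1*14.007 + 3*15.999
M = 39.098 + 14.007 + 47.997
M = 101.102 g/mol, rounded to 3 dp:

101.102 g/mol


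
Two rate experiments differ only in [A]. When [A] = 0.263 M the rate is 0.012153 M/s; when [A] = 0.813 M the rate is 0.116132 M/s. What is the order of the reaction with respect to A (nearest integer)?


Rate is proportional to [A]^n, so rate2/rate1 = ([A]2/[A]1)^n. Take logs to solve for n.
rate2/rate1 = 0.116132 / 0.012153 = 9.5558
[A]2/[A]1 = 0.813 / 0.263 = 3.0913
n = ln(9.5558) / ln(3.0913) = 2.0
Nearest integer order:

2


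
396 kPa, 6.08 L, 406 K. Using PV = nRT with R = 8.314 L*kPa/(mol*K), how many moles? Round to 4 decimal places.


PV = nRT, solve for n = PV / (RT).
PV = 396 * 6.08 = 2407.68
RT = 8.314 * 406 = 3375.484
n = 2407.68 / 3375.484
n = 0.71328438 mol, rounded to 4 dp:

0.7133 mol


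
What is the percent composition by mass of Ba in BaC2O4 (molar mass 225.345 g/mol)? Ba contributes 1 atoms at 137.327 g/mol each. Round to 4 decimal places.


pct = 100 * (n_elem * M_elem) / M_total
mass_contribution = 1 * 137.327 = 137.327 g/mol
pct = 100 * 137.327 / 225.345
pct = 60.94077969 %, rounded to 4 dp:

60.9408 %


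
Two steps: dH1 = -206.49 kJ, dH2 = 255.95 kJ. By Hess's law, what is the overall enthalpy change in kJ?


Hess's law: enthalpy is a state function, so add the step enthalpies.
dH_total = dH1 + dH2 = -206.49 + (255.95)
dH_total = 49.46 kJ:

49.46 kJ


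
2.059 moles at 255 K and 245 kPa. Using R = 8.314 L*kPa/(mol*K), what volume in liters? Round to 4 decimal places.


PV = nRT, solve for V = nRT / P.
nRT = 2.059 * 8.314 * 255 = 4365.2241
V = 4365.2241 / 245
V = 17.81724122 L, rounded to 4 dp:

17.8172 L


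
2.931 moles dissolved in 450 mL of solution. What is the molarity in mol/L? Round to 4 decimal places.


Convert volume to liters: V_L = V_mL / 1000.
V_L = 450 / 1000 = 0.45 L
M = n / V_L = 2.931 / 0.45
M = 6.51333333 mol/L, rounded to 4 dp:

6.5133 mol/L


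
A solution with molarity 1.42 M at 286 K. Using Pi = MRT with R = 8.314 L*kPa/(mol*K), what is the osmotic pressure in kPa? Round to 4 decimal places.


Osmotic pressure (van't Hoff): Pi = M*R*T.
RT = 8.314 * 286 = 2377.804
Pi = 1.42 * 2377.804
Pi = 3376.48168 kPa, rounded to 4 dp:

3376.4817 kPa


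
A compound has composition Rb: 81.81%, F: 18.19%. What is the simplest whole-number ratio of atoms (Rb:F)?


Assume 100 g of compound, divide each mass% by atomic mass to get moles, then normalize by the smallest to get a raw atom ratio.
Moles per 100 g: Rb: 81.81/85.468 = 0.9572, F: 18.19/18.998 = 0.9575
Raw ratio (divide by min = 0.9572): Rb: 1.0, F: 1.0
Multiply by 1 to clear fractions: Rb: 1.0 ~= 1, F: 1.0 ~= 1
Reduce by GCD to get the simplest whole-number ratio:

1:1


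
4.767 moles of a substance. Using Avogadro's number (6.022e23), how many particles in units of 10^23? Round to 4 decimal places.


N = n * NA, then divide by 1e23 for the requested units.
N / 1e23 = n * 6.022
N / 1e23 = 4.767 * 6.022
N / 1e23 = 28.706874, rounded to 4 dp:

28.7069


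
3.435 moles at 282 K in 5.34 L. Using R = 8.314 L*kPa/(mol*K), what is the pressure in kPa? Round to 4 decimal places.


PV = nRT, solve for P = nRT / V.
nRT = 3.435 * 8.314 * 282 = 8053.5224
P = 8053.5224 / 5.34
P = 1508.15026217 kPa, rounded to 4 dp:

1508.1503 kPa


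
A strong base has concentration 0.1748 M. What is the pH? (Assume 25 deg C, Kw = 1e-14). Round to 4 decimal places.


A strong base dissociates completely, so [OH-] equals the given concentration.
pOH = -log10([OH-]) = -log10(0.1748) = 0.757459
pH = 14 - pOH = 14 - 0.757459
pH = 13.242541, rounded to 4 dp:

13.2425


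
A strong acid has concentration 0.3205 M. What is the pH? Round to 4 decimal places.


A strong acid dissociates completely, so [H+] equals the given concentration.
pH = -log10([H+]) = -log10(0.3205)
pH = 0.49417197, rounded to 4 dp:

0.4942


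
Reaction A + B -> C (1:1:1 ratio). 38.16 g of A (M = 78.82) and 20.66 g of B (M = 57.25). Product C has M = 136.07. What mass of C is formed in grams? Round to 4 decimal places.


Find moles of each reactant; the smaller value is the limiting reagent in a 1:1:1 reaction, so moles_C equals moles of the limiter.
n_A = mass_A / M_A = 38.16 / 78.82 = 0.484141 mol
n_B = mass_B / M_B = 20.66 / 57.25 = 0.360873 mol
Limiting reagent: B (smaller), n_limiting = 0.360873 mol
mass_C = n_limiting * M_C = 0.360873 * 136.07
mass_C = 49.10398911 g, rounded to 4 dp:

49.1040 g


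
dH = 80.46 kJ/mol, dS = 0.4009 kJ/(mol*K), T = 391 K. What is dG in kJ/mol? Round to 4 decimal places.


Gibbs: dG = dH - T*dS (consistent units, dS already in kJ/(mol*K)).
T*dS = 391 * 0.4009 = 156.7519
dG = 80.46 - (156.7519)
dG = -76.2919 kJ/mol, rounded to 4 dp:

-76.2919 kJ/mol


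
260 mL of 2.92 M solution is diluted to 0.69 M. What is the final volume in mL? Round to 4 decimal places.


Dilution: M1*V1 = M2*V2, solve for V2.
V2 = M1*V1 / M2
V2 = 2.92 * 260 / 0.69
V2 = 759.2 / 0.69
V2 = 1100.28985507 mL, rounded to 4 dp:

1100.2899 mL


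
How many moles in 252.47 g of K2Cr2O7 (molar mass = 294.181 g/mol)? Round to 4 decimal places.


n = mass / M
n = 252.47 / 294.181
n = 0.85821314 mol, rounded to 4 dp:

0.8582 mol


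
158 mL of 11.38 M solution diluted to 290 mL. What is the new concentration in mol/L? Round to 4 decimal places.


Dilution: M1*V1 = M2*V2, solve for M2.
M2 = M1*V1 / V2
M2 = 11.38 * 158 / 290
M2 = 1798.04 / 290
M2 = 6.20013793 mol/L, rounded to 4 dp:

6.2001 mol/L


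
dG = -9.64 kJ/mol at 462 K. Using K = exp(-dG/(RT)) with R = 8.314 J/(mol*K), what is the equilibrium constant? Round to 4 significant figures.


dG is in kJ/mol; multiply by 1000 to match R in J/(mol*K).
RT = 8.314 * 462 = 3841.068 J/mol
exponent = -dG*1000 / (RT) = -(-9.64*1000) / 3841.068 = 2.50971865
K = exp(2.50971865)
K = 12.301469, rounded to 4 significant figures:

12.30


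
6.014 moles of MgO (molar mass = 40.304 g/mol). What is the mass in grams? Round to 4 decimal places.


mass = n * M
mass = 6.014 * 40.304
mass = 242.388256 g, rounded to 4 dp:

242.3883 g


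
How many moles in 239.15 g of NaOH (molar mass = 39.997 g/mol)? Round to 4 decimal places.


n = mass / M
n = 239.15 / 39.997
n = 5.97919844 mol, rounded to 4 dp:

5.9792 mol


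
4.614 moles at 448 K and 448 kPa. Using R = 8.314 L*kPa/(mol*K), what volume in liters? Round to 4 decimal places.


PV = nRT, solve for V = nRT / P.
nRT = 4.614 * 8.314 * 448 = 17185.6366
V = 17185.6366 / 448
V = 38.36079598 L, rounded to 4 dp:

38.3608 L


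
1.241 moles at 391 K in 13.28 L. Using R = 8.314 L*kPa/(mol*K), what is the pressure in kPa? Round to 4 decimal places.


PV = nRT, solve for P = nRT / V.
nRT = 1.241 * 8.314 * 391 = 4034.2105
P = 4034.2105 / 13.28
P = 303.78091114 kPa, rounded to 4 dp:

303.7809 kPa


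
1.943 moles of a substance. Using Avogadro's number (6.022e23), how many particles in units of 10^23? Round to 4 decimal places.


N = n * NA, then divide by 1e23 for the requested units.
N / 1e23 = n * 6.022
N / 1e23 = 1.943 * 6.022
N / 1e23 = 11.700746, rounded to 4 dp:

11.7007


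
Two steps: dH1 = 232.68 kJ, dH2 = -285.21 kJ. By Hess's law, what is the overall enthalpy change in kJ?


Hess's law: enthalpy is a state function, so add the step enthalpies.
dH_total = dH1 + dH2 = 232.68 + (-285.21)
dH_total = -52.53 kJ:

-52.53 kJ


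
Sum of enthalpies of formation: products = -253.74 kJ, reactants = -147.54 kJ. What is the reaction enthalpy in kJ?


dH_rxn = sum(dH_f products) - sum(dH_f reactants)
dH_rxn = -253.74 - (-147.54)
dH_rxn = -106.2 kJ:

-106.20 kJ


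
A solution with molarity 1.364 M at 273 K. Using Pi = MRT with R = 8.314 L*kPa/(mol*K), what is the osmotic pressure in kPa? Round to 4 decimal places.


Osmotic pressure (van't Hoff): Pi = M*R*T.
RT = 8.314 * 273 = 2269.722
Pi = 1.364 * 2269.722
Pi = 3095.900808 kPa, rounded to 4 dp:

3095.9008 kPa


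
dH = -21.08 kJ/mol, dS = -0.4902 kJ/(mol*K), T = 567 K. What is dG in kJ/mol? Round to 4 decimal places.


Gibbs: dG = dH - T*dS (consistent units, dS already in kJ/(mol*K)).
T*dS = 567 * -0.4902 = -277.9434
dG = -21.08 - (-277.9434)
dG = 256.8634 kJ/mol, rounded to 4 dp:

256.8634 kJ/mol


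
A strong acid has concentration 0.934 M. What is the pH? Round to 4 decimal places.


A strong acid dissociates completely, so [H+] equals the given concentration.
pH = -log10([H+]) = -log10(0.934)
pH = 0.02965312, rounded to 4 dp:

0.0297


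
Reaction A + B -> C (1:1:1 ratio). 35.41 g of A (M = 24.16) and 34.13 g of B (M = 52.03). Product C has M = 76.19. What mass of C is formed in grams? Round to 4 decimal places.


Find moles of each reactant; the smaller value is the limiting reagent in a 1:1:1 reaction, so moles_C equals moles of the limiter.
n_A = mass_A / M_A = 35.41 / 24.16 = 1.465646 mol
n_B = mass_B / M_B = 34.13 / 52.03 = 0.655968 mol
Limiting reagent: B (smaller), n_limiting = 0.655968 mol
mass_C = n_limiting * M_C = 0.655968 * 76.19
mass_C = 49.97820192 g, rounded to 4 dp:

49.9782 g


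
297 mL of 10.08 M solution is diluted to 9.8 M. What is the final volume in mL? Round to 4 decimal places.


Dilution: M1*V1 = M2*V2, solve for V2.
V2 = M1*V1 / M2
V2 = 10.08 * 297 / 9.8
V2 = 2993.76 / 9.8
V2 = 305.48571429 mL, rounded to 4 dp:

305.4857 mL


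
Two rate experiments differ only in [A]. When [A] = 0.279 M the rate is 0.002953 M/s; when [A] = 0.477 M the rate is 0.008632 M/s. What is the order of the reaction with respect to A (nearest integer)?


Rate is proportional to [A]^n, so rate2/rate1 = ([A]2/[A]1)^n. Take logs to solve for n.
rate2/rate1 = 0.008632 / 0.002953 = 2.9231
[A]2/[A]1 = 0.477 / 0.279 = 1.7097
n = ln(2.9231) / ln(1.7097) = 2.0
Nearest integer order:

2


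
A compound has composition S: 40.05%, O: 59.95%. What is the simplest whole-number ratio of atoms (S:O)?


Assume 100 g of compound, divide each mass% by atomic mass to get moles, then normalize by the smallest to get a raw atom ratio.
Moles per 100 g: S: 40.05/32.065 = 1.249, O: 59.95/15.999 = 3.7471
Raw ratio (divide by min = 1.249): S: 1.0, O: 3.0
Multiply by 1 to clear fractions: S: 1.0 ~= 1, O: 3.0 ~= 3
Reduce by GCD to get the simplest whole-number ratio:

1:3


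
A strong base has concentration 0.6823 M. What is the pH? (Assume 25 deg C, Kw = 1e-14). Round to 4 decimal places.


A strong base dissociates completely, so [OH-] equals the given concentration.
pOH = -log10([OH-]) = -log10(0.6823) = 0.166025
pH = 14 - pOH = 14 - 0.166025
pH = 13.833975, rounded to 4 dp:

13.8340


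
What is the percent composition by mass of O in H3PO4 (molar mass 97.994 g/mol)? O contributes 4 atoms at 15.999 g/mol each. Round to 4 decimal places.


pct = 100 * (n_elem * M_elem) / M_total
mass_contribution = 4 * 15.999 = 63.996 g/mol
pct = 100 * 63.996 / 97.994
pct = 65.30603915 %, rounded to 4 dp:

65.3060 %


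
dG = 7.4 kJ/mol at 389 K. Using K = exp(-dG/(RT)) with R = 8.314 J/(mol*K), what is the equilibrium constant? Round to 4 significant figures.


dG is in kJ/mol; multiply by 1000 to match R in J/(mol*K).
RT = 8.314 * 389 = 3234.146 J/mol
exponent = -dG*1000 / (RT) = -(7.4*1000) / 3234.146 = -2.28808471
K = exp(-2.28808471)
K = 0.1014606, rounded to 4 significant figures:

0.1015


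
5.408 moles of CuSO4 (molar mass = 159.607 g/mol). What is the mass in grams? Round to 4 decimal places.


mass = n * M
mass = 5.408 * 159.607
mass = 863.154656 g, rounded to 4 dp:

863.1547 g


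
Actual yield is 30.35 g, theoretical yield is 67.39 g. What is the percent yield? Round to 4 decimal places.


% yield = 100 * actual / theoretical
% yield = 100 * 30.35 / 67.39
% yield = 45.03635554 %, rounded to 4 dp:

45.0364 %


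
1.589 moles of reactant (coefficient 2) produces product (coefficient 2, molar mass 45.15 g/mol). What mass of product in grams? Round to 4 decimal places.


Use the coefficient ratio to convert reactant moles to product moles, then multiply by the product's molar mass.
moles_P = moles_R * (coeff_P / coeff_R) = 1.589 * (2/2) = 1.589
mass_P = moles_P * M_P = 1.589 * 45.15
mass_P = 71.74335 g, rounded to 4 dp:

71.7434 g


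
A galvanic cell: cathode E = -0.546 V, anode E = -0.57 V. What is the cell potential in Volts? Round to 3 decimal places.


Standard cell potential: E_cell = E_cathode - E_anode.
E_cell = -0.546 - (-0.57)
E_cell = 0.024 V, rounded to 3 dp:

0.024 V
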